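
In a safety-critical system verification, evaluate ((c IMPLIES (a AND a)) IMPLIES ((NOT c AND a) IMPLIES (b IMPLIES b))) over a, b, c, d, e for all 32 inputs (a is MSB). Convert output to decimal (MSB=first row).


Formula: ((c IMPLIES (a AND a)) IMPLIES ((NOT c AND a) IMPLIES (b IMPLIES b))) over a, b, c, d, e (32 rows)
Evaluate each row (bits = a,b,c,d,e, MSB first):
  row 0 [00000]: ((0 IMPLIES (0 AND 0)) IMPLIES ((NOT 0 AND 0) IMPLIES (0 IMPLIES 0))) -> 1
  row 1 [00001]: ((0 IMPLIES (0 AND 0)) IMPLIES ((NOT 0 AND 0) IMPLIES (0 IMPLIES 0))) -> 1
  row 2 [00010]: ((0 IMPLIES (0 AND 0)) IMPLIES ((NOT 0 AND 0) IMPLIES (0 IMPLIES 0))) -> 1
  row 3 [00011]: ((0 IMPLIES (0 AND 0)) IMPLIES ((NOT 0 AND 0) IMPLIES (0 IMPLIES 0))) -> 1
  row 4 [00100]: ((1 IMPLIES (0 AND 0)) IMPLIES ((NOT 1 AND 0) IMPLIES (0 IMPLIES 0))) -> 1
  row 5 [00101]: ((1 IMPLIES (0 AND 0)) IMPLIES ((NOT 1 AND 0) IMPLIES (0 IMPLIES 0))) -> 1
  row 6 [00110]: ((1 IMPLIES (0 AND 0)) IMPLIES ((NOT 1 AND 0) IMPLIES (0 IMPLIES 0))) -> 1
  row 7 [00111]: ((1 IMPLIES (0 AND 0)) IMPLIES ((NOT 1 AND 0) IMPLIES (0 IMPLIES 0))) -> 1
  row 8 [01000]: ((0 IMPLIES (0 AND 0)) IMPLIES ((NOT 0 AND 0) IMPLIES (1 IMPLIES 1))) -> 1
  row 9 [01001]: ((0 IMPLIES (0 AND 0)) IMPLIES ((NOT 0 AND 0) IMPLIES (1 IMPLIES 1))) -> 1
  row 10 [01010]: ((0 IMPLIES (0 AND 0)) IMPLIES ((NOT 0 AND 0) IMPLIES (1 IMPLIES 1))) -> 1
  row 11 [01011]: ((0 IMPLIES (0 AND 0)) IMPLIES ((NOT 0 AND 0) IMPLIES (1 IMPLIES 1))) -> 1
  row 12 [01100]: ((1 IMPLIES (0 AND 0)) IMPLIES ((NOT 1 AND 0) IMPLIES (1 IMPLIES 1))) -> 1
  row 13 [01101]: ((1 IMPLIES (0 AND 0)) IMPLIES ((NOT 1 AND 0) IMPLIES (1 IMPLIES 1))) -> 1
  row 14 [01110]: ((1 IMPLIES (0 AND 0)) IMPLIES ((NOT 1 AND 0) IMPLIES (1 IMPLIES 1))) -> 1
  row 15 [01111]: ((1 IMPLIES (0 AND 0)) IMPLIES ((NOT 1 AND 0) IMPLIES (1 IMPLIES 1))) -> 1
  row 16 [10000]: ((0 IMPLIES (1 AND 1)) IMPLIES ((NOT 0 AND 1) IMPLIES (0 IMPLIES 0))) -> 1
  row 17 [10001]: ((0 IMPLIES (1 AND 1)) IMPLIES ((NOT 0 AND 1) IMPLIES (0 IMPLIES 0))) -> 1
  row 18 [10010]: ((0 IMPLIES (1 AND 1)) IMPLIES ((NOT 0 AND 1) IMPLIES (0 IMPLIES 0))) -> 1
  row 19 [10011]: ((0 IMPLIES (1 AND 1)) IMPLIES ((NOT 0 AND 1) IMPLIES (0 IMPLIES 0))) -> 1
  row 20 [10100]: ((1 IMPLIES (1 AND 1)) IMPLIES ((NOT 1 AND 1) IMPLIES (0 IMPLIES 0))) -> 1
  row 21 [10101]: ((1 IMPLIES (1 AND 1)) IMPLIES ((NOT 1 AND 1) IMPLIES (0 IMPLIES 0))) -> 1
  row 22 [10110]: ((1 IMPLIES (1 AND 1)) IMPLIES ((NOT 1 AND 1) IMPLIES (0 IMPLIES 0))) -> 1
  row 23 [10111]: ((1 IMPLIES (1 AND 1)) IMPLIES ((NOT 1 AND 1) IMPLIES (0 IMPLIES 0))) -> 1
  row 24 [11000]: ((0 IMPLIES (1 AND 1)) IMPLIES ((NOT 0 AND 1) IMPLIES (1 IMPLIES 1))) -> 1
  row 25 [11001]: ((0 IMPLIES (1 AND 1)) IMPLIES ((NOT 0 AND 1) IMPLIES (1 IMPLIES 1))) -> 1
  row 26 [11010]: ((0 IMPLIES (1 AND 1)) IMPLIES ((NOT 0 AND 1) IMPLIES (1 IMPLIES 1))) -> 1
  row 27 [11011]: ((0 IMPLIES (1 AND 1)) IMPLIES ((NOT 0 AND 1) IMPLIES (1 IMPLIES 1))) -> 1
  row 28 [11100]: ((1 IMPLIES (1 AND 1)) IMPLIES ((NOT 1 AND 1) IMPLIES (1 IMPLIES 1))) -> 1
  row 29 [11101]: ((1 IMPLIES (1 AND 1)) IMPLIES ((NOT 1 AND 1) IMPLIES (1 IMPLIES 1))) -> 1
  row 30 [11110]: ((1 IMPLIES (1 AND 1)) IMPLIES ((NOT 1 AND 1) IMPLIES (1 IMPLIES 1))) -> 1
  row 31 [11111]: ((1 IMPLIES (1 AND 1)) IMPLIES ((NOT 1 AND 1) IMPLIES (1 IMPLIES 1))) -> 1
Full result column, 4 rows per line (a,b,c fixed per line; d,e runs 00..11 left to right):
  rows 0-3 [a,b,c=000]: 1111  = hex F
  rows 4-7 [a,b,c=001]: 1111  = hex F
  rows 8-11 [a,b,c=010]: 1111  = hex F
  rows 12-15 [a,b,c=011]: 1111  = hex F
  rows 16-19 [a,b,c=100]: 1111  = hex F
  rows 20-23 [a,b,c=101]: 1111  = hex F
  rows 24-27 [a,b,c=110]: 1111  = hex F
  rows 28-31 [a,b,c=111]: 1111  = hex F
Output column (row 0 .. row 31) = 11111111111111111111111111111111
Output column grouped in 4s = 1111 1111 1111 1111 1111 1111 1111 1111 = 0xFFFFFFFF
Convert to decimal digit by digit (value = value*16 + digit):
  F -> 15
  15*16 + 15 (F) = 255
  255*16 + 15 (F) = 4095
  4095*16 + 15 (F) = 65535
  65535*16 + 15 (F) = 1048575
  1048575*16 + 15 (F) = 16777215
  16777215*16 + 15 (F) = 268435455
  268435455*16 + 15 (F) = 4294967295
Decimal = 4294967295

4294967295


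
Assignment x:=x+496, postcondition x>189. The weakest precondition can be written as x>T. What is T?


Formula: wp(x:=E, P) = P[E/x] (substitute E for x in postcondition)
Step 1: Postcondition: x>189
Step 2: Substitute x+496 for x: x+496>189
Step 3: Solve for x: x > 189-496 = -307

-307


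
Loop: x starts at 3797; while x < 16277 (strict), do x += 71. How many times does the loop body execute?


Step 1: x goes from 3797 toward 16277 by 71; the body runs while x<16277, so iterations = ceil((bound-start)/step)
Step 2: Distance=12480
Step 3: ceil(12480/71)=176

176


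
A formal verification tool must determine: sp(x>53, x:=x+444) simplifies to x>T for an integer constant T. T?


Formula: sp(P, x:=E) = exists old_x. (x = E[old_x/x]) AND P[old_x/x] (old_x is the value of x before the assignment; eliminate old_x by solving x = E[old_x/x] for old_x)
Step 1: Precondition P: x>53, i.e. old_x > 53
Step 2: Assignment gives x = old_x + 444, so old_x = x - 444
Step 3: Substitute into P: x - 444 > 53
Step 4: Simplify: x > 53+444 = 497

497


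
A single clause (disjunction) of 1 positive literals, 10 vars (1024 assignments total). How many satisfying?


Step 1: Total=2^10=1024
Step 2: Unsat when all 1 false: 2^9=512
Step 3: Sat=1024-512=512

512


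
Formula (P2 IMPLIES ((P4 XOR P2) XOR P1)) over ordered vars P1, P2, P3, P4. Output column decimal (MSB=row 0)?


Formula: (P2 IMPLIES ((P4 XOR P2) XOR P1)) over P1, P2, P3, P4 (16 rows)
Evaluate each row (bits = P1,P2,P3,P4, MSB first):
  row 0 [0000]: (0 IMPLIES ((0 XOR 0) XOR 0)) -> 1
  row 1 [0001]: (0 IMPLIES ((1 XOR 0) XOR 0)) -> 1
  row 2 [0010]: (0 IMPLIES ((0 XOR 0) XOR 0)) -> 1
  row 3 [0011]: (0 IMPLIES ((1 XOR 0) XOR 0)) -> 1
  row 4 [0100]: (1 IMPLIES ((0 XOR 1) XOR 0)) -> 1
  row 5 [0101]: (1 IMPLIES ((1 XOR 1) XOR 0)) -> 0
  row 6 [0110]: (1 IMPLIES ((0 XOR 1) XOR 0)) -> 1
  row 7 [0111]: (1 IMPLIES ((1 XOR 1) XOR 0)) -> 0
  row 8 [1000]: (0 IMPLIES ((0 XOR 0) XOR 1)) -> 1
  row 9 [1001]: (0 IMPLIES ((1 XOR 0) XOR 1)) -> 1
  row 10 [1010]: (0 IMPLIES ((0 XOR 0) XOR 1)) -> 1
  row 11 [1011]: (0 IMPLIES ((1 XOR 0) XOR 1)) -> 1
  row 12 [1100]: (1 IMPLIES ((0 XOR 1) XOR 1)) -> 0
  row 13 [1101]: (1 IMPLIES ((1 XOR 1) XOR 1)) -> 1
  row 14 [1110]: (1 IMPLIES ((0 XOR 1) XOR 1)) -> 0
  row 15 [1111]: (1 IMPLIES ((1 XOR 1) XOR 1)) -> 1
Full result column, 4 rows per line (P1,P2 fixed per line; P3,P4 runs 00..11 left to right):
  rows 0-3 [P1,P2=00]: 1111  = hex F
  rows 4-7 [P1,P2=01]: 1010  = hex A
  rows 8-11 [P1,P2=10]: 1111  = hex F
  rows 12-15 [P1,P2=11]: 0101  = hex 5
Output column (row 0 .. row 15) = 1111101011110101
Output column grouped in 4s = 1111 1010 1111 0101 = 0xFAF5
Convert to decimal digit by digit (value = value*16 + digit):
  F -> 15
  15*16 + 10 (A) = 250
  250*16 + 15 (F) = 4015
  4015*16 + 5 = 64245
Decimal = 64245

64245


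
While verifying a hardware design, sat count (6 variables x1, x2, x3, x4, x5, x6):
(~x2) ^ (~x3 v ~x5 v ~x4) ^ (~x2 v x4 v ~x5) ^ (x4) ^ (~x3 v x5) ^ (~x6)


CNF with 6 clauses over 6 vars (64 assignments).
An assignment satisfies CNF iff every clause has >=1 true literal.
Check each row (bits = x1,x2,x3,x4,x5,x6; clause T/F shown):
  row 0 [000000]: clauses=TTTFTT -> 0
  row 1 [000001]: clauses=TTTFTF -> 0
  row 2 [000010]: clauses=TTTFTT -> 0
  row 3 [000011]: clauses=TTTFTF -> 0
  row 4 [000100]: clauses=TTTTTT -> 1
  (every remaining row is evaluated the same way; all 64 results are listed next)
Full result column, 8 rows per line (x1,x2,x3 fixed per line; x4,x5,x6 runs 000..111 left to right):
  rows 0-7 [x1,x2,x3=000]: 00001010  (ones: 2)
  rows 8-15 [x1,x2,x3=001]: 00000000  (ones: 0)
  rows 16-23 [x1,x2,x3=010]: 00000000  (ones: 0)
  rows 24-31 [x1,x2,x3=011]: 00000000  (ones: 0)
  rows 32-39 [x1,x2,x3=100]: 00001010  (ones: 2)
  rows 40-47 [x1,x2,x3=101]: 00000000  (ones: 0)
  rows 48-55 [x1,x2,x3=110]: 00000000  (ones: 0)
  rows 56-63 [x1,x2,x3=111]: 00000000  (ones: 0)
Satisfying assignments = 2+0+0+0+2+0+0+0 = 4

4


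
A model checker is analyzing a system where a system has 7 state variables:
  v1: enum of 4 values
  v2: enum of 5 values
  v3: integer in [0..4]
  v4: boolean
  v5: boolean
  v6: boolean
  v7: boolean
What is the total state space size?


State space = product of domain sizes of all variables.
Domain sizes:
  v1 (enum of 4 values): 4
  v2 (enum of 5 values): 5
  v3 (integer in [0..4]): 5
  v4 (boolean): 2
  v5 (boolean): 2
  v6 (boolean): 2
  v7 (boolean): 2
Product = 4 * 5 * 5 * 2 * 2 * 2 * 2 = 1600

1600


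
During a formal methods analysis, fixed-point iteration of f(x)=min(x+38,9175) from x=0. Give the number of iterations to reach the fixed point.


Step 1: x=0, cap=9175, increment=38
Step 2: x grows by 38 each step until capped at 9175; fixed point is x=9175
Step 3: iterations = ceil(9175/38) = 242

242


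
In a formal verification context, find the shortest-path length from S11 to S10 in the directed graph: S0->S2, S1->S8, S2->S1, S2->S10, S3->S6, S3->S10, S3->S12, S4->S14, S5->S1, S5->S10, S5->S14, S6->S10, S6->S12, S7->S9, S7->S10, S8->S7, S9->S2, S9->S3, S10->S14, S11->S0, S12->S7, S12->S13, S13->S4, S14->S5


BFS layer-by-layer from S11:
  dist 0: {S11}
  dist 1: {S0}
  dist 2: {S2}
  dist 3: {S1, S10}
  -> S10 reached at distance 3
Shortest path length = 3

3


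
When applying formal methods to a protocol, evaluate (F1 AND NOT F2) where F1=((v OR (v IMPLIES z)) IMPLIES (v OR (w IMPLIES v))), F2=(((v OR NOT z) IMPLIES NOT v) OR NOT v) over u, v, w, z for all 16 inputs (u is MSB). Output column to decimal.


F1 = ((v OR (v IMPLIES z)) IMPLIES (v OR (w IMPLIES v)))
F2 = (((v OR NOT z) IMPLIES NOT v) OR NOT v)
Counterexample to F1=>F2 is where F1=1 and F2=0.
Evaluate each row (bits = u,v,w,z, MSB first):
  row 0 [0000]: F1=1 F2=1 -> F1&~F2 -> 0
  row 1 [0001]: F1=1 F2=1 -> F1&~F2 -> 0
  row 2 [0010]: F1=0 F2=1 -> F1&~F2 -> 0
  row 3 [0011]: F1=0 F2=1 -> F1&~F2 -> 0
  row 4 [0100]: F1=1 F2=0 -> F1&~F2 -> 1
  row 5 [0101]: F1=1 F2=0 -> F1&~F2 -> 1
  row 6 [0110]: F1=1 F2=0 -> F1&~F2 -> 1
  row 7 [0111]: F1=1 F2=0 -> F1&~F2 -> 1
  row 8 [1000]: F1=1 F2=1 -> F1&~F2 -> 0
  row 9 [1001]: F1=1 F2=1 -> F1&~F2 -> 0
  row 10 [1010]: F1=0 F2=1 -> F1&~F2 -> 0
  row 11 [1011]: F1=0 F2=1 -> F1&~F2 -> 0
  row 12 [1100]: F1=1 F2=0 -> F1&~F2 -> 1
  row 13 [1101]: F1=1 F2=0 -> F1&~F2 -> 1
  row 14 [1110]: F1=1 F2=0 -> F1&~F2 -> 1
  row 15 [1111]: F1=1 F2=0 -> F1&~F2 -> 1
Full result column, 4 rows per line (u,v fixed per line; w,z runs 00..11 left to right):
  rows 0-3 [u,v=00]: 0000  = hex 0
  rows 4-7 [u,v=01]: 1111  = hex F
  rows 8-11 [u,v=10]: 0000  = hex 0
  rows 12-15 [u,v=11]: 1111  = hex F
Counterexample vector (row 0 .. row 15) = 0000111100001111
Output column grouped in 4s = 0000 1111 0000 1111 = 0x0F0F
Convert to decimal digit by digit (value = value*16 + digit):
  0 -> 0
  0*16 + 15 (F) = 15
  15*16 + 0 = 240
  240*16 + 15 (F) = 3855
Decimal = 3855

3855


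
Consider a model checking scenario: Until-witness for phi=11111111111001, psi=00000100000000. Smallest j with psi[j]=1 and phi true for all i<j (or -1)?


(phi U psi) at 0: need smallest j with psi[j]=1 and phi[i]=1 for all i in [0,j).
Scan from step 0:
  step 0: phi=1, psi=0 -> continue
  step 1: phi=1, psi=0 -> continue
  step 2: phi=1, psi=0 -> continue
  step 3: phi=1, psi=0 -> continue
  step 5: psi=1 and phi held for [0,5) -> witness found
Witness step = 5

5


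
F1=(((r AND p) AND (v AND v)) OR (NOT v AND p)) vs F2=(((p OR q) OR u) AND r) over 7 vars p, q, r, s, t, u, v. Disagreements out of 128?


F1 = (((r AND p) AND (v AND v)) OR (NOT v AND p))
F2 = (((p OR q) OR u) AND r)
Evaluate both on each of 128 rows (bits = p,q,r,s,t,u,v):
  row 0 [0000000]: F1=0 F2=0 -> 0
  row 1 [0000001]: F1=0 F2=0 -> 0
  row 2 [0000010]: F1=0 F2=0 -> 0
  row 3 [0000011]: F1=0 F2=0 -> 0
  row 4 [0000100]: F1=0 F2=0 -> 0
  (every remaining row is evaluated the same way; all 128 results are listed next)
Full result column, 8 rows per line (p,q,r,s fixed per line; t,u,v runs 000..111 left to right):
  rows 0-7 [p,q,r,s=0000]: 00000000  (ones: 0)
  rows 8-15 [p,q,r,s=0001]: 00000000  (ones: 0)
  rows 16-23 [p,q,r,s=0010]: 00110011  (ones: 4)
  rows 24-31 [p,q,r,s=0011]: 00110011  (ones: 4)
  rows 32-39 [p,q,r,s=0100]: 00000000  (ones: 0)
  rows 40-47 [p,q,r,s=0101]: 00000000  (ones: 0)
  rows 48-55 [p,q,r,s=0110]: 11111111  (ones: 8)
  rows 56-63 [p,q,r,s=0111]: 11111111  (ones: 8)
  rows 64-71 [p,q,r,s=1000]: 10101010  (ones: 4)
  rows 72-79 [p,q,r,s=1001]: 10101010  (ones: 4)
  rows 80-87 [p,q,r,s=1010]: 00000000  (ones: 0)
  rows 88-95 [p,q,r,s=1011]: 00000000  (ones: 0)
  rows 96-103 [p,q,r,s=1100]: 10101010  (ones: 4)
  rows 104-111 [p,q,r,s=1101]: 10101010  (ones: 4)
  rows 112-119 [p,q,r,s=1110]: 00000000  (ones: 0)
  rows 120-127 [p,q,r,s=1111]: 00000000  (ones: 0)
Disagreements = 0+0+4+4+0+0+8+8+4+4+0+0+4+4+0+0 = 40

40


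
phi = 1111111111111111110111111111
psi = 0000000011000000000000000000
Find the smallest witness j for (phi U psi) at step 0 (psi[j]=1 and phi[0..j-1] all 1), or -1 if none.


(phi U psi) at 0: need smallest j with psi[j]=1 and phi[i]=1 for all i in [0,j).
Scan from step 0:
  step 0: phi=1, psi=0 -> continue
  step 1: phi=1, psi=0 -> continue
  step 2: phi=1, psi=0 -> continue
  step 3: phi=1, psi=0 -> continue
  step 8: psi=1 and phi held for [0,8) -> witness found
Witness step = 8

8


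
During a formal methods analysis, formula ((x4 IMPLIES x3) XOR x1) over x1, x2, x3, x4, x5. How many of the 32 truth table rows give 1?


Formula: ((x4 IMPLIES x3) XOR x1) over 5 vars (32 rows)
Evaluate each row (x1, x2, x3, x4, x5 as bits, MSB first):
  row 0 [00000]: ((0 IMPLIES 0) XOR 0) -> 1
  row 1 [00001]: ((0 IMPLIES 0) XOR 0) -> 1
  row 2 [00010]: ((1 IMPLIES 0) XOR 0) -> 0
  row 3 [00011]: ((1 IMPLIES 0) XOR 0) -> 0
  row 4 [00100]: ((0 IMPLIES 1) XOR 0) -> 1
  row 5 [00101]: ((0 IMPLIES 1) XOR 0) -> 1
  row 6 [00110]: ((1 IMPLIES 1) XOR 0) -> 1
  row 7 [00111]: ((1 IMPLIES 1) XOR 0) -> 1
  row 8 [01000]: ((0 IMPLIES 0) XOR 0) -> 1
  row 9 [01001]: ((0 IMPLIES 0) XOR 0) -> 1
  row 10 [01010]: ((1 IMPLIES 0) XOR 0) -> 0
  row 11 [01011]: ((1 IMPLIES 0) XOR 0) -> 0
  row 12 [01100]: ((0 IMPLIES 1) XOR 0) -> 1
  row 13 [01101]: ((0 IMPLIES 1) XOR 0) -> 1
  row 14 [01110]: ((1 IMPLIES 1) XOR 0) -> 1
  row 15 [01111]: ((1 IMPLIES 1) XOR 0) -> 1
  row 16 [10000]: ((0 IMPLIES 0) XOR 1) -> 0
  row 17 [10001]: ((0 IMPLIES 0) XOR 1) -> 0
  row 18 [10010]: ((1 IMPLIES 0) XOR 1) -> 1
  row 19 [10011]: ((1 IMPLIES 0) XOR 1) -> 1
  row 20 [10100]: ((0 IMPLIES 1) XOR 1) -> 0
  row 21 [10101]: ((0 IMPLIES 1) XOR 1) -> 0
  row 22 [10110]: ((1 IMPLIES 1) XOR 1) -> 0
  row 23 [10111]: ((1 IMPLIES 1) XOR 1) -> 0
  row 24 [11000]: ((0 IMPLIES 0) XOR 1) -> 0
  row 25 [11001]: ((0 IMPLIES 0) XOR 1) -> 0
  row 26 [11010]: ((1 IMPLIES 0) XOR 1) -> 1
  row 27 [11011]: ((1 IMPLIES 0) XOR 1) -> 1
  row 28 [11100]: ((0 IMPLIES 1) XOR 1) -> 0
  row 29 [11101]: ((0 IMPLIES 1) XOR 1) -> 0
  row 30 [11110]: ((1 IMPLIES 1) XOR 1) -> 0
  row 31 [11111]: ((1 IMPLIES 1) XOR 1) -> 0
Full result column, 8 rows per line (x1,x2 fixed per line; x3,x4,x5 runs 000..111 left to right):
  rows 0-7 [x1,x2=00]: 11001111  (ones: 6)
  rows 8-15 [x1,x2=01]: 11001111  (ones: 6)
  rows 16-23 [x1,x2=10]: 00110000  (ones: 2)
  rows 24-31 [x1,x2=11]: 00110000  (ones: 2)
Count of 1-rows = 6+6+2+2 = 16

16


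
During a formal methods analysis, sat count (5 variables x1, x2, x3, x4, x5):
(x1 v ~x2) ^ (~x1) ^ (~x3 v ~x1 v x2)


CNF with 3 clauses over 5 vars (32 assignments).
An assignment satisfies CNF iff every clause has >=1 true literal.
Check each row (bits = x1,x2,x3,x4,x5; clause T/F shown):
  row 0 [00000]: clauses=TTT -> 1
  row 1 [00001]: clauses=TTT -> 1
  row 2 [00010]: clauses=TTT -> 1
  row 3 [00011]: clauses=TTT -> 1
  row 4 [00100]: clauses=TTT -> 1
  row 5 [00101]: clauses=TTT -> 1
  row 6 [00110]: clauses=TTT -> 1
  row 7 [00111]: clauses=TTT -> 1
  row 8 [01000]: clauses=FTT -> 0
  row 9 [01001]: clauses=FTT -> 0
  row 10 [01010]: clauses=FTT -> 0
  row 11 [01011]: clauses=FTT -> 0
  row 12 [01100]: clauses=FTT -> 0
  row 13 [01101]: clauses=FTT -> 0
  row 14 [01110]: clauses=FTT -> 0
  row 15 [01111]: clauses=FTT -> 0
  row 16 [10000]: clauses=TFT -> 0
  row 17 [10001]: clauses=TFT -> 0
  row 18 [10010]: clauses=TFT -> 0
  row 19 [10011]: clauses=TFT -> 0
  row 20 [10100]: clauses=TFF -> 0
  row 21 [10101]: clauses=TFF -> 0
  row 22 [10110]: clauses=TFF -> 0
  row 23 [10111]: clauses=TFF -> 0
  row 24 [11000]: clauses=TFT -> 0
  row 25 [11001]: clauses=TFT -> 0
  row 26 [11010]: clauses=TFT -> 0
  row 27 [11011]: clauses=TFT -> 0
  row 28 [11100]: clauses=TFT -> 0
  row 29 [11101]: clauses=TFT -> 0
  row 30 [11110]: clauses=TFT -> 0
  row 31 [11111]: clauses=TFT -> 0
Full result column, 8 rows per line (x1,x2 fixed per line; x3,x4,x5 runs 000..111 left to right):
  rows 0-7 [x1,x2=00]: 11111111  (ones: 8)
  rows 8-15 [x1,x2=01]: 00000000  (ones: 0)
  rows 16-23 [x1,x2=10]: 00000000  (ones: 0)
  rows 24-31 [x1,x2=11]: 00000000  (ones: 0)
Satisfying assignments = 8+0+0+0 = 8

8


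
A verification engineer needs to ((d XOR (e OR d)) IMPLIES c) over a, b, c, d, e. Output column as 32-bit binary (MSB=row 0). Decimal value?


Formula: ((d XOR (e OR d)) IMPLIES c) over a, b, c, d, e (32 rows)
Evaluate each row (bits = a,b,c,d,e, MSB first):
  row 0 [00000]: ((0 XOR (0 OR 0)) IMPLIES 0) -> 1
  row 1 [00001]: ((0 XOR (1 OR 0)) IMPLIES 0) -> 0
  row 2 [00010]: ((1 XOR (0 OR 1)) IMPLIES 0) -> 1
  row 3 [00011]: ((1 XOR (1 OR 1)) IMPLIES 0) -> 1
  row 4 [00100]: ((0 XOR (0 OR 0)) IMPLIES 1) -> 1
  row 5 [00101]: ((0 XOR (1 OR 0)) IMPLIES 1) -> 1
  row 6 [00110]: ((1 XOR (0 OR 1)) IMPLIES 1) -> 1
  row 7 [00111]: ((1 XOR (1 OR 1)) IMPLIES 1) -> 1
  row 8 [01000]: ((0 XOR (0 OR 0)) IMPLIES 0) -> 1
  row 9 [01001]: ((0 XOR (1 OR 0)) IMPLIES 0) -> 0
  row 10 [01010]: ((1 XOR (0 OR 1)) IMPLIES 0) -> 1
  row 11 [01011]: ((1 XOR (1 OR 1)) IMPLIES 0) -> 1
  row 12 [01100]: ((0 XOR (0 OR 0)) IMPLIES 1) -> 1
  row 13 [01101]: ((0 XOR (1 OR 0)) IMPLIES 1) -> 1
  row 14 [01110]: ((1 XOR (0 OR 1)) IMPLIES 1) -> 1
  row 15 [01111]: ((1 XOR (1 OR 1)) IMPLIES 1) -> 1
  row 16 [10000]: ((0 XOR (0 OR 0)) IMPLIES 0) -> 1
  row 17 [10001]: ((0 XOR (1 OR 0)) IMPLIES 0) -> 0
  row 18 [10010]: ((1 XOR (0 OR 1)) IMPLIES 0) -> 1
  row 19 [10011]: ((1 XOR (1 OR 1)) IMPLIES 0) -> 1
  row 20 [10100]: ((0 XOR (0 OR 0)) IMPLIES 1) -> 1
  row 21 [10101]: ((0 XOR (1 OR 0)) IMPLIES 1) -> 1
  row 22 [10110]: ((1 XOR (0 OR 1)) IMPLIES 1) -> 1
  row 23 [10111]: ((1 XOR (1 OR 1)) IMPLIES 1) -> 1
  row 24 [11000]: ((0 XOR (0 OR 0)) IMPLIES 0) -> 1
  row 25 [11001]: ((0 XOR (1 OR 0)) IMPLIES 0) -> 0
  row 26 [11010]: ((1 XOR (0 OR 1)) IMPLIES 0) -> 1
  row 27 [11011]: ((1 XOR (1 OR 1)) IMPLIES 0) -> 1
  row 28 [11100]: ((0 XOR (0 OR 0)) IMPLIES 1) -> 1
  row 29 [11101]: ((0 XOR (1 OR 0)) IMPLIES 1) -> 1
  row 30 [11110]: ((1 XOR (0 OR 1)) IMPLIES 1) -> 1
  row 31 [11111]: ((1 XOR (1 OR 1)) IMPLIES 1) -> 1
Full result column, 4 rows per line (a,b,c fixed per line; d,e runs 00..11 left to right):
  rows 0-3 [a,b,c=000]: 1011  = hex B
  rows 4-7 [a,b,c=001]: 1111  = hex F
  rows 8-11 [a,b,c=010]: 1011  = hex B
  rows 12-15 [a,b,c=011]: 1111  = hex F
  rows 16-19 [a,b,c=100]: 1011  = hex B
  rows 20-23 [a,b,c=101]: 1111  = hex F
  rows 24-27 [a,b,c=110]: 1011  = hex B
  rows 28-31 [a,b,c=111]: 1111  = hex F
Output column (row 0 .. row 31) = 10111111101111111011111110111111
Output column grouped in 4s = 1011 1111 1011 1111 1011 1111 1011 1111 = 0xBFBFBFBF
Convert to decimal digit by digit (value = value*16 + digit):
  B -> 11
  11*16 + 15 (F) = 191
  191*16 + 11 (B) = 3067
  3067*16 + 15 (F) = 49087
  49087*16 + 11 (B) = 785403
  785403*16 + 15 (F) = 12566463
  12566463*16 + 11 (B) = 201063419
  201063419*16 + 15 (F) = 3217014719
Decimal = 3217014719

3217014719


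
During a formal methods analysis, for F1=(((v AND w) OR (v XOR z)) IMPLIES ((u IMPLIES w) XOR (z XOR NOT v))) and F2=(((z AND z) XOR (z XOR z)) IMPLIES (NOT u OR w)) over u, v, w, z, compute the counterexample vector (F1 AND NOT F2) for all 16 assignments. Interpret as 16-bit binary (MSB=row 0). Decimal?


F1 = (((v AND w) OR (v XOR z)) IMPLIES ((u IMPLIES w) XOR (z XOR NOT v)))
F2 = (((z AND z) XOR (z XOR z)) IMPLIES (NOT u OR w))
Counterexample to F1=>F2 is where F1=1 and F2=0.
Evaluate each row (bits = u,v,w,z, MSB first):
  row 0 [0000]: F1=1 F2=1 -> F1&~F2 -> 0
  row 1 [0001]: F1=1 F2=1 -> F1&~F2 -> 0
  row 2 [0010]: F1=1 F2=1 -> F1&~F2 -> 0
  row 3 [0011]: F1=1 F2=1 -> F1&~F2 -> 0
  row 4 [0100]: F1=1 F2=1 -> F1&~F2 -> 0
  row 5 [0101]: F1=1 F2=1 -> F1&~F2 -> 0
  row 6 [0110]: F1=1 F2=1 -> F1&~F2 -> 0
  row 7 [0111]: F1=0 F2=1 -> F1&~F2 -> 0
  row 8 [1000]: F1=1 F2=1 -> F1&~F2 -> 0
  row 9 [1001]: F1=0 F2=0 -> F1&~F2 -> 0
  row 10 [1010]: F1=1 F2=1 -> F1&~F2 -> 0
  row 11 [1011]: F1=1 F2=1 -> F1&~F2 -> 0
  row 12 [1100]: F1=0 F2=1 -> F1&~F2 -> 0
  row 13 [1101]: F1=1 F2=0 -> F1&~F2 -> 1
  row 14 [1110]: F1=1 F2=1 -> F1&~F2 -> 0
  row 15 [1111]: F1=0 F2=1 -> F1&~F2 -> 0
Full result column, 4 rows per line (u,v fixed per line; w,z runs 00..11 left to right):
  rows 0-3 [u,v=00]: 0000  = hex 0
  rows 4-7 [u,v=01]: 0000  = hex 0
  rows 8-11 [u,v=10]: 0000  = hex 0
  rows 12-15 [u,v=11]: 0100  = hex 4
Counterexample vector (row 0 .. row 15) = 0000000000000100
Output column grouped in 4s = 0000 0000 0000 0100 = 0x0004
Convert to decimal digit by digit (value = value*16 + digit):
  0 -> 0
  0*16 + 0 = 0
  0*16 + 0 = 0
  0*16 + 4 = 4
Decimal = 4

4


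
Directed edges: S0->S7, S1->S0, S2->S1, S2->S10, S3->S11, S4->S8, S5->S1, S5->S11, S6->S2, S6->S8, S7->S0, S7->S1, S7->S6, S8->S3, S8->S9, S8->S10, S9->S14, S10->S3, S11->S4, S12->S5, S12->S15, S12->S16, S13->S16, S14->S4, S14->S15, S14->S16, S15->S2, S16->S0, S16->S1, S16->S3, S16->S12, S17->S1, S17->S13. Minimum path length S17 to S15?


BFS layer-by-layer from S17:
  dist 0: {S17}
  dist 1: {S1, S13}
  dist 2: {S0, S16}
  dist 3: {S3, S7, S12}
  dist 4: {S5, S6, S11, S15}
  -> S15 reached at distance 4
Shortest path length = 4

4


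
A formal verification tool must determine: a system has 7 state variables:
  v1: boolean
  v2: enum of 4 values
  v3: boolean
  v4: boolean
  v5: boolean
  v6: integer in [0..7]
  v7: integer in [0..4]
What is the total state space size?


State space = product of domain sizes of all variables.
Domain sizes:
  v1 (boolean): 2
  v2 (enum of 4 values): 4
  v3 (boolean): 2
  v4 (boolean): 2
  v5 (boolean): 2
  v6 (integer in [0..7]): 8
  v7 (integer in [0..4]): 5
Product = 2 * 4 * 2 * 2 * 2 * 8 * 5 = 2560

2560


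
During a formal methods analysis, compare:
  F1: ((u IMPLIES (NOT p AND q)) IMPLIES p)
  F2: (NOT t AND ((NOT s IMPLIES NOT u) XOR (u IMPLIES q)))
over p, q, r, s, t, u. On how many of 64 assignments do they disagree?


F1 = ((u IMPLIES (NOT p AND q)) IMPLIES p)
F2 = (NOT t AND ((NOT s IMPLIES NOT u) XOR (u IMPLIES q)))
Evaluate both on each of 64 rows (bits = p,q,r,s,t,u):
  row 0 [000000]: F1=0 F2=0 -> 0
  row 1 [000001]: F1=1 F2=0 (differ) -> 1
  row 2 [000010]: F1=0 F2=0 -> 0
  row 3 [000011]: F1=1 F2=0 (differ) -> 1
  row 4 [000100]: F1=0 F2=0 -> 0
  (every remaining row is evaluated the same way; all 64 results are listed next)
Full result column, 8 rows per line (p,q,r fixed per line; s,t,u runs 000..111 left to right):
  rows 0-7 [p,q,r=000]: 01010001  (ones: 3)
  rows 8-15 [p,q,r=001]: 01010001  (ones: 3)
  rows 16-23 [p,q,r=010]: 01000000  (ones: 1)
  rows 24-31 [p,q,r=011]: 01000000  (ones: 1)
  rows 32-39 [p,q,r=100]: 11111011  (ones: 7)
  rows 40-47 [p,q,r=101]: 11111011  (ones: 7)
  rows 48-55 [p,q,r=110]: 10111111  (ones: 7)
  rows 56-63 [p,q,r=111]: 10111111  (ones: 7)
Disagreements = 3+3+1+1+7+7+7+7 = 36

36


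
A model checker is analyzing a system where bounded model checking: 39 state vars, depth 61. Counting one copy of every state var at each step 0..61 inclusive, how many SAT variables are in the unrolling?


BMC unrolls to depth k, creating one copy of each state var for steps 0..k.
Step count = 61 + 1 = 62 (steps 0 through 61)
Vars per step = 39
Total = 39 * 62 = 2418

2418


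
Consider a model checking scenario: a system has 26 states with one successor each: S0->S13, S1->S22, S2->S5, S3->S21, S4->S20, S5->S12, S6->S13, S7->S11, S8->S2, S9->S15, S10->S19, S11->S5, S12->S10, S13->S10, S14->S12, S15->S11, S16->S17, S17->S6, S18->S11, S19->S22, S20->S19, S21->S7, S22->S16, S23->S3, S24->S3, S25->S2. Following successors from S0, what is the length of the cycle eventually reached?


Trace from S0 until a state repeats:
  S0 -> S13 -> S10 -> S19 -> S22 -> S16 -> S17 -> S6 -> S13
S13 first seen at step 1, revisited at step 8.
Cycle length = 8 - 1 = 7

7


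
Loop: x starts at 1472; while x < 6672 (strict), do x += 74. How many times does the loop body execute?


Step 1: x goes from 1472 toward 6672 by 74; the body runs while x<6672, so iterations = ceil((bound-start)/step)
Step 2: Distance=5200
Step 3: ceil(5200/74)=71

71


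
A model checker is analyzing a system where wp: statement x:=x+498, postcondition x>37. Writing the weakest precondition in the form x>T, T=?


Formula: wp(x:=E, P) = P[E/x] (substitute E for x in postcondition)
Step 1: Postcondition: x>37
Step 2: Substitute x+498 for x: x+498>37
Step 3: Solve for x: x > 37-498 = -461

-461


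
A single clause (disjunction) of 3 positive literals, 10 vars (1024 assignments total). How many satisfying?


Step 1: Total=2^10=1024
Step 2: Unsat when all 3 false: 2^7=128
Step 3: Sat=1024-128=896

896


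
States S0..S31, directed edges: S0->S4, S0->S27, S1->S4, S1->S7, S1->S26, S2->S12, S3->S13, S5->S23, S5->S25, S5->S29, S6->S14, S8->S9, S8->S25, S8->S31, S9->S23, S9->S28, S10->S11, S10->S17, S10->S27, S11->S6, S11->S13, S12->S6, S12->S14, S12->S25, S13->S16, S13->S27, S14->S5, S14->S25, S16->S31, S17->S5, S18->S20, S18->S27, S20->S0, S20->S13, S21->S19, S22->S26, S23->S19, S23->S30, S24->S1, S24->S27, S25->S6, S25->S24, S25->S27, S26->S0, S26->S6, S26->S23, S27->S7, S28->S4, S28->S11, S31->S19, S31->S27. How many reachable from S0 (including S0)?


BFS from S0:
  layer 0: {S0}
  layer 1: {S4, S27}
  layer 2: {S7}
Reachable set: {S0, S4, S7, S27}
Count = 4

4


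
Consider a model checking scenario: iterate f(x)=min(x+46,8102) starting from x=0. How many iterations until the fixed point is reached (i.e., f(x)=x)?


Step 1: x=0, cap=8102, increment=46
Step 2: x grows by 46 each step until capped at 8102; fixed point is x=8102
Step 3: iterations = ceil(8102/46) = 177

177


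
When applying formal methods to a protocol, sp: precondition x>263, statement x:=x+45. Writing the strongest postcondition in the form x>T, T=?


Formula: sp(P, x:=E) = exists old_x. (x = E[old_x/x]) AND P[old_x/x] (old_x is the value of x before the assignment; eliminate old_x by solving x = E[old_x/x] for old_x)
Step 1: Precondition P: x>263, i.e. old_x > 263
Step 2: Assignment gives x = old_x + 45, so old_x = x - 45
Step 3: Substitute into P: x - 45 > 263
Step 4: Simplify: x > 263+45 = 308

308


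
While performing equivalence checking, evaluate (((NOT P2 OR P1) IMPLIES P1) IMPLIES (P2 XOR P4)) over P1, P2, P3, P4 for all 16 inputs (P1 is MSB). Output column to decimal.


Formula: (((NOT P2 OR P1) IMPLIES P1) IMPLIES (P2 XOR P4)) over P1, P2, P3, P4 (16 rows)
Evaluate each row (bits = P1,P2,P3,P4, MSB first):
  row 0 [0000]: (((NOT 0 OR 0) IMPLIES 0) IMPLIES (0 XOR 0)) -> 1
  row 1 [0001]: (((NOT 0 OR 0) IMPLIES 0) IMPLIES (0 XOR 1)) -> 1
  row 2 [0010]: (((NOT 0 OR 0) IMPLIES 0) IMPLIES (0 XOR 0)) -> 1
  row 3 [0011]: (((NOT 0 OR 0) IMPLIES 0) IMPLIES (0 XOR 1)) -> 1
  row 4 [0100]: (((NOT 1 OR 0) IMPLIES 0) IMPLIES (1 XOR 0)) -> 1
  row 5 [0101]: (((NOT 1 OR 0) IMPLIES 0) IMPLIES (1 XOR 1)) -> 0
  row 6 [0110]: (((NOT 1 OR 0) IMPLIES 0) IMPLIES (1 XOR 0)) -> 1
  row 7 [0111]: (((NOT 1 OR 0) IMPLIES 0) IMPLIES (1 XOR 1)) -> 0
  row 8 [1000]: (((NOT 0 OR 1) IMPLIES 1) IMPLIES (0 XOR 0)) -> 0
  row 9 [1001]: (((NOT 0 OR 1) IMPLIES 1) IMPLIES (0 XOR 1)) -> 1
  row 10 [1010]: (((NOT 0 OR 1) IMPLIES 1) IMPLIES (0 XOR 0)) -> 0
  row 11 [1011]: (((NOT 0 OR 1) IMPLIES 1) IMPLIES (0 XOR 1)) -> 1
  row 12 [1100]: (((NOT 1 OR 1) IMPLIES 1) IMPLIES (1 XOR 0)) -> 1
  row 13 [1101]: (((NOT 1 OR 1) IMPLIES 1) IMPLIES (1 XOR 1)) -> 0
  row 14 [1110]: (((NOT 1 OR 1) IMPLIES 1) IMPLIES (1 XOR 0)) -> 1
  row 15 [1111]: (((NOT 1 OR 1) IMPLIES 1) IMPLIES (1 XOR 1)) -> 0
Full result column, 4 rows per line (P1,P2 fixed per line; P3,P4 runs 00..11 left to right):
  rows 0-3 [P1,P2=00]: 1111  = hex F
  rows 4-7 [P1,P2=01]: 1010  = hex A
  rows 8-11 [P1,P2=10]: 0101  = hex 5
  rows 12-15 [P1,P2=11]: 1010  = hex A
Output column (row 0 .. row 15) = 1111101001011010
Output column grouped in 4s = 1111 1010 0101 1010 = 0xFA5A
Convert to decimal digit by digit (value = value*16 + digit):
  F -> 15
  15*16 + 10 (A) = 250
  250*16 + 5 = 4005
  4005*16 + 10 (A) = 64090
Decimal = 64090

64090


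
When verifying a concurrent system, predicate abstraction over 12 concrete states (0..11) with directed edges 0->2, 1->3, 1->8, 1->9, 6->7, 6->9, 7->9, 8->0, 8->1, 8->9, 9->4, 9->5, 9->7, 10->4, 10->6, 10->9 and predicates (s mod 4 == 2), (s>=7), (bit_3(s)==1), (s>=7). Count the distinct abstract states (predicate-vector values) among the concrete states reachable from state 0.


BFS from 0:
Concrete reachable: {0, 2}
Abstract via predicates (s mod 4 == 2), (s>=7), (bit_3(s)==1), (s>=7):
  (0,0,0,0) <- {0}
  (1,0,0,0) <- {2}
Distinct abstract states = 2

2


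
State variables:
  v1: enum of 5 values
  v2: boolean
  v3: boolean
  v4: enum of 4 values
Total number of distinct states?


State space = product of domain sizes of all variables.
Domain sizes:
  v1 (enum of 5 values): 5
  v2 (boolean): 2
  v3 (boolean): 2
  v4 (enum of 4 values): 4
Product = 5 * 2 * 2 * 4 = 80

80


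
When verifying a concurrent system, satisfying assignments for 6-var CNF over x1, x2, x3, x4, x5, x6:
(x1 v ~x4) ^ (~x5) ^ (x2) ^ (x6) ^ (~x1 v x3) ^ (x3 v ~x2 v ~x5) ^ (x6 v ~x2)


CNF with 7 clauses over 6 vars (64 assignments).
An assignment satisfies CNF iff every clause has >=1 true literal.
Check each row (bits = x1,x2,x3,x4,x5,x6; clause T/F shown):
  row 0 [000000]: clauses=TTFFTTT -> 0
  row 1 [000001]: clauses=TTFTTTT -> 0
  row 2 [000010]: clauses=TFFFTTT -> 0
  row 3 [000011]: clauses=TFFTTTT -> 0
  row 4 [000100]: clauses=FTFFTTT -> 0
  (every remaining row is evaluated the same way; all 64 results are listed next)
Full result column, 8 rows per line (x1,x2,x3 fixed per line; x4,x5,x6 runs 000..111 left to right):
  rows 0-7 [x1,x2,x3=000]: 00000000  (ones: 0)
  rows 8-15 [x1,x2,x3=001]: 00000000  (ones: 0)
  rows 16-23 [x1,x2,x3=010]: 01000000  (ones: 1)
  rows 24-31 [x1,x2,x3=011]: 01000000  (ones: 1)
  rows 32-39 [x1,x2,x3=100]: 00000000  (ones: 0)
  rows 40-47 [x1,x2,x3=101]: 00000000  (ones: 0)
  rows 48-55 [x1,x2,x3=110]: 00000000  (ones: 0)
  rows 56-63 [x1,x2,x3=111]: 01000100  (ones: 2)
Satisfying assignments = 0+0+1+1+0+0+0+2 = 4

4


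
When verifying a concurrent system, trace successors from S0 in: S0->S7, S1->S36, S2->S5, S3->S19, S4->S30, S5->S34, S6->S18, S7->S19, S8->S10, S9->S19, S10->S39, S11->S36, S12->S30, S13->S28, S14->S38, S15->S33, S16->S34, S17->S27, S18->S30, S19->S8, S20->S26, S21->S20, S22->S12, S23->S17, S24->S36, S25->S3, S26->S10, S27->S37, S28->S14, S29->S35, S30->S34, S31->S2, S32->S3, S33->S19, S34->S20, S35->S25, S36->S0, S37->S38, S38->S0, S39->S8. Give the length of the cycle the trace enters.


Trace from S0 until a state repeats:
  S0 -> S7 -> S19 -> S8 -> S10 -> S39 -> S8
S8 first seen at step 3, revisited at step 6.
Cycle length = 6 - 3 = 3

3


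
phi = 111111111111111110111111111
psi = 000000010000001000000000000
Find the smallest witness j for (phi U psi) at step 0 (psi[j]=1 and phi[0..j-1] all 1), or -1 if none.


(phi U psi) at 0: need smallest j with psi[j]=1 and phi[i]=1 for all i in [0,j).
Scan from step 0:
  step 0: phi=1, psi=0 -> continue
  step 1: phi=1, psi=0 -> continue
  step 2: phi=1, psi=0 -> continue
  step 3: phi=1, psi=0 -> continue
  step 7: psi=1 and phi held for [0,7) -> witness found
Witness step = 7

7


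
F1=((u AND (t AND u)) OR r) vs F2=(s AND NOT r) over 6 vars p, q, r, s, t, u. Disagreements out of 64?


F1 = ((u AND (t AND u)) OR r)
F2 = (s AND NOT r)
Evaluate both on each of 64 rows (bits = p,q,r,s,t,u):
  row 0 [000000]: F1=0 F2=0 -> 0
  row 1 [000001]: F1=0 F2=0 -> 0
  row 2 [000010]: F1=0 F2=0 -> 0
  row 3 [000011]: F1=1 F2=0 (differ) -> 1
  row 4 [000100]: F1=0 F2=1 (differ) -> 1
  (every remaining row is evaluated the same way; all 64 results are listed next)
Full result column, 8 rows per line (p,q,r fixed per line; s,t,u runs 000..111 left to right):
  rows 0-7 [p,q,r=000]: 00011110  (ones: 4)
  rows 8-15 [p,q,r=001]: 11111111  (ones: 8)
  rows 16-23 [p,q,r=010]: 00011110  (ones: 4)
  rows 24-31 [p,q,r=011]: 11111111  (ones: 8)
  rows 32-39 [p,q,r=100]: 00011110  (ones: 4)
  rows 40-47 [p,q,r=101]: 11111111  (ones: 8)
  rows 48-55 [p,q,r=110]: 00011110  (ones: 4)
  rows 56-63 [p,q,r=111]: 11111111  (ones: 8)
Disagreements = 4+8+4+8+4+8+4+8 = 48

48


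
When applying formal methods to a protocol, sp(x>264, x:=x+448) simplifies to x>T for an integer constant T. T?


Formula: sp(P, x:=E) = exists old_x. (x = E[old_x/x]) AND P[old_x/x] (old_x is the value of x before the assignment; eliminate old_x by solving x = E[old_x/x] for old_x)
Step 1: Precondition P: x>264, i.e. old_x > 264
Step 2: Assignment gives x = old_x + 448, so old_x = x - 448
Step 3: Substitute into P: x - 448 > 264
Step 4: Simplify: x > 264+448 = 712

712


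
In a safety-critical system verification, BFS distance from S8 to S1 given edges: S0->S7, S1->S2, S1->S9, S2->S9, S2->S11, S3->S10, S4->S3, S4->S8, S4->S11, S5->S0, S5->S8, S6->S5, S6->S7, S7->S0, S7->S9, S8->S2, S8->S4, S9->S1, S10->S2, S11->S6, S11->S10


BFS layer-by-layer from S8:
  dist 0: {S8}
  dist 1: {S2, S4}
  dist 2: {S3, S9, S11}
  dist 3: {S1, S6, S10}
  -> S1 reached at distance 3
Shortest path length = 3

3


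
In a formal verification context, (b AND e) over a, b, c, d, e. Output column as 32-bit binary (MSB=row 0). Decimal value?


Formula: (b AND e) over a, b, c, d, e (32 rows)
Evaluate each row (bits = a,b,c,d,e, MSB first):
  row 0 [00000]: (0 AND 0) -> 0
  row 1 [00001]: (0 AND 1) -> 0
  row 2 [00010]: (0 AND 0) -> 0
  row 3 [00011]: (0 AND 1) -> 0
  row 4 [00100]: (0 AND 0) -> 0
  row 5 [00101]: (0 AND 1) -> 0
  row 6 [00110]: (0 AND 0) -> 0
  row 7 [00111]: (0 AND 1) -> 0
  row 8 [01000]: (1 AND 0) -> 0
  row 9 [01001]: (1 AND 1) -> 1
  row 10 [01010]: (1 AND 0) -> 0
  row 11 [01011]: (1 AND 1) -> 1
  row 12 [01100]: (1 AND 0) -> 0
  row 13 [01101]: (1 AND 1) -> 1
  row 14 [01110]: (1 AND 0) -> 0
  row 15 [01111]: (1 AND 1) -> 1
  row 16 [10000]: (0 AND 0) -> 0
  row 17 [10001]: (0 AND 1) -> 0
  row 18 [10010]: (0 AND 0) -> 0
  row 19 [10011]: (0 AND 1) -> 0
  row 20 [10100]: (0 AND 0) -> 0
  row 21 [10101]: (0 AND 1) -> 0
  row 22 [10110]: (0 AND 0) -> 0
  row 23 [10111]: (0 AND 1) -> 0
  row 24 [11000]: (1 AND 0) -> 0
  row 25 [11001]: (1 AND 1) -> 1
  row 26 [11010]: (1 AND 0) -> 0
  row 27 [11011]: (1 AND 1) -> 1
  row 28 [11100]: (1 AND 0) -> 0
  row 29 [11101]: (1 AND 1) -> 1
  row 30 [11110]: (1 AND 0) -> 0
  row 31 [11111]: (1 AND 1) -> 1
Full result column, 4 rows per line (a,b,c fixed per line; d,e runs 00..11 left to right):
  rows 0-3 [a,b,c=000]: 0000  = hex 0
  rows 4-7 [a,b,c=001]: 0000  = hex 0
  rows 8-11 [a,b,c=010]: 0101  = hex 5
  rows 12-15 [a,b,c=011]: 0101  = hex 5
  rows 16-19 [a,b,c=100]: 0000  = hex 0
  rows 20-23 [a,b,c=101]: 0000  = hex 0
  rows 24-27 [a,b,c=110]: 0101  = hex 5
  rows 28-31 [a,b,c=111]: 0101  = hex 5
Output column (row 0 .. row 31) = 00000000010101010000000001010101
Output column grouped in 4s = 0000 0000 0101 0101 0000 0000 0101 0101 = 0x00550055
Convert to decimal digit by digit (value = value*16 + digit):
  0 -> 0
  0*16 + 0 = 0
  0*16 + 5 = 5
  5*16 + 5 = 85
  85*16 + 0 = 1360
  1360*16 + 0 = 21760
  21760*16 + 5 = 348165
  348165*16 + 5 = 5570645
Decimal = 5570645

5570645


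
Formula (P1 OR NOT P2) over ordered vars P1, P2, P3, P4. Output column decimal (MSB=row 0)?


Formula: (P1 OR NOT P2) over P1, P2, P3, P4 (16 rows)
Evaluate each row (bits = P1,P2,P3,P4, MSB first):
  row 0 [0000]: (0 OR NOT 0) -> 1
  row 1 [0001]: (0 OR NOT 0) -> 1
  row 2 [0010]: (0 OR NOT 0) -> 1
  row 3 [0011]: (0 OR NOT 0) -> 1
  row 4 [0100]: (0 OR NOT 1) -> 0
  row 5 [0101]: (0 OR NOT 1) -> 0
  row 6 [0110]: (0 OR NOT 1) -> 0
  row 7 [0111]: (0 OR NOT 1) -> 0
  row 8 [1000]: (1 OR NOT 0) -> 1
  row 9 [1001]: (1 OR NOT 0) -> 1
  row 10 [1010]: (1 OR NOT 0) -> 1
  row 11 [1011]: (1 OR NOT 0) -> 1
  row 12 [1100]: (1 OR NOT 1) -> 1
  row 13 [1101]: (1 OR NOT 1) -> 1
  row 14 [1110]: (1 OR NOT 1) -> 1
  row 15 [1111]: (1 OR NOT 1) -> 1
Full result column, 4 rows per line (P1,P2 fixed per line; P3,P4 runs 00..11 left to right):
  rows 0-3 [P1,P2=00]: 1111  = hex F
  rows 4-7 [P1,P2=01]: 0000  = hex 0
  rows 8-11 [P1,P2=10]: 1111  = hex F
  rows 12-15 [P1,P2=11]: 1111  = hex F
Output column (row 0 .. row 15) = 1111000011111111
Output column grouped in 4s = 1111 0000 1111 1111 = 0xF0FF
Convert to decimal digit by digit (value = value*16 + digit):
  F -> 15
  15*16 + 0 = 240
  240*16 + 15 (F) = 3855
  3855*16 + 15 (F) = 61695
Decimal = 61695

61695


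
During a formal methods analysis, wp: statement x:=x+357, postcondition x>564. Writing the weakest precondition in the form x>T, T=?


Formula: wp(x:=E, P) = P[E/x] (substitute E for x in postcondition)
Step 1: Postcondition: x>564
Step 2: Substitute x+357 for x: x+357>564
Step 3: Solve for x: x > 564-357 = 207

207


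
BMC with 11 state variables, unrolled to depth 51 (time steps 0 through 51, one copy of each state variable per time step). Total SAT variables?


BMC unrolls to depth k, creating one copy of each state var for steps 0..k.
Step count = 51 + 1 = 52 (steps 0 through 51)
Vars per step = 11
Total = 11 * 52 = 572

572


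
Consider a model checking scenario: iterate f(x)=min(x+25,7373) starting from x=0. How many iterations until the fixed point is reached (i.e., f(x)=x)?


Step 1: x=0, cap=7373, increment=25
Step 2: x grows by 25 each step until capped at 7373; fixed point is x=7373
Step 3: iterations = ceil(7373/25) = 295

295


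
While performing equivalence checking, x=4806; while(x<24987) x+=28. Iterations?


Step 1: x goes from 4806 toward 24987 by 28; the body runs while x<24987, so iterations = ceil((bound-start)/step)
Step 2: Distance=20181
Step 3: ceil(20181/28)=721

721


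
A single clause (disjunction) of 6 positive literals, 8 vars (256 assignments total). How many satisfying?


Step 1: Total=2^8=256
Step 2: Unsat when all 6 false: 2^2=4
Step 3: Sat=256-4=252

252


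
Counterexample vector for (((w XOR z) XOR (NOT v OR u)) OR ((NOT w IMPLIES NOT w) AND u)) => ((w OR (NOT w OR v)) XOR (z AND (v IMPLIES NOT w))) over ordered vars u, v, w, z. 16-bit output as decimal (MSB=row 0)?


F1 = (((w XOR z) XOR (NOT v OR u)) OR ((NOT w IMPLIES NOT w) AND u))
F2 = ((w OR (NOT w OR v)) XOR (z AND (v IMPLIES NOT w)))
Counterexample to F1=>F2 is where F1=1 and F2=0.
Evaluate each row (bits = u,v,w,z, MSB first):
  row 0 [0000]: F1=1 F2=1 -> F1&~F2 -> 0
  row 1 [0001]: F1=0 F2=0 -> F1&~F2 -> 0
  row 2 [0010]: F1=0 F2=1 -> F1&~F2 -> 0
  row 3 [0011]: F1=1 F2=0 -> F1&~F2 -> 1
  row 4 [0100]: F1=0 F2=1 -> F1&~F2 -> 0
  row 5 [0101]: F1=1 F2=0 -> F1&~F2 -> 1
  row 6 [0110]: F1=1 F2=1 -> F1&~F2 -> 0
  row 7 [0111]: F1=0 F2=1 -> F1&~F2 -> 0
  row 8 [1000]: F1=1 F2=1 -> F1&~F2 -> 0
  row 9 [1001]: F1=1 F2=0 -> F1&~F2 -> 1
  row 10 [1010]: F1=1 F2=1 -> F1&~F2 -> 0
  row 11 [1011]: F1=1 F2=0 -> F1&~F2 -> 1
  row 12 [1100]: F1=1 F2=1 -> F1&~F2 -> 0
  row 13 [1101]: F1=1 F2=0 -> F1&~F2 -> 1
  row 14 [1110]: F1=1 F2=1 -> F1&~F2 -> 0
  row 15 [1111]: F1=1 F2=1 -> F1&~F2 -> 0
Full result column, 4 rows per line (u,v fixed per line; w,z runs 00..11 left to right):
  rows 0-3 [u,v=00]: 0001  = hex 1
  rows 4-7 [u,v=01]: 0100  = hex 4
  rows 8-11 [u,v=10]: 0101  = hex 5
  rows 12-15 [u,v=11]: 0100  = hex 4
Counterexample vector (row 0 .. row 15) = 0001010001010100
Output column grouped in 4s = 0001 0100 0101 0100 = 0x1454
Convert to decimal digit by digit (value = value*16 + digit):
  1 -> 1
  1*16 + 4 = 20
  20*16 + 5 = 325
  325*16 + 4 = 5204
Decimal = 5204

5204
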